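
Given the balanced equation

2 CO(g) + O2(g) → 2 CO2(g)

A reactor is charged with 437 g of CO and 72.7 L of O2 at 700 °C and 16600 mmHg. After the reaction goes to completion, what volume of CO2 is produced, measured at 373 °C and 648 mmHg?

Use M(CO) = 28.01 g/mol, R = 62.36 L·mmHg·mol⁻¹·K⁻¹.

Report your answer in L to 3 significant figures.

970 L

n(CO) = 437 / 28.01 = 15.60 mol
n(O2) = PV/RT = (16600 × 72.7) / (62.36 × 973.15) = 19.89 mol
For 15.60 mol CO, stoichiometry requires (1/2) × 15.60 = 7.800 mol O2; 19.89 mol is available, so CO is limiting.
n(CO2) = (2/2) × 15.60 = 15.60 mol
V(CO2) = nRT/P = 15.60 × 62.36 × 646.15 / 648 = 970.0 L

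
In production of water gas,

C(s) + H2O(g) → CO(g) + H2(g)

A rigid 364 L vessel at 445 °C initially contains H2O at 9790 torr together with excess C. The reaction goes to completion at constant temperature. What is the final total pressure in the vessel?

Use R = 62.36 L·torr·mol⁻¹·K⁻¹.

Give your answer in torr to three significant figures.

19600 torr

At constant T and V, P ∝ n(gas): 1 mol gas → 2 mol gas.
P_final = (2/1) × 9790 = 19580 torr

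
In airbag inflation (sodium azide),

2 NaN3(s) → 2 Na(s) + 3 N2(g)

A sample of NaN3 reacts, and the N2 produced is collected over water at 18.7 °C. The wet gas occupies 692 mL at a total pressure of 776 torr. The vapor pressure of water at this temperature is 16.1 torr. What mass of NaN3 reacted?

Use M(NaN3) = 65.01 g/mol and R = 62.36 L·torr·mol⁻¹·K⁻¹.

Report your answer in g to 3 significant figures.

P(N2) = 776 − 16.1 = 759.9 torr
n(N2) = PV/RT = (759.9 × 0.6920) / (62.36 × 291.85) = 0.02889 mol
n(NaN3) = (2/3) × 0.02889 = 0.01926 mol
m(NaN3) = 0.01926 × 65.01 = 1.252 g

1.25 g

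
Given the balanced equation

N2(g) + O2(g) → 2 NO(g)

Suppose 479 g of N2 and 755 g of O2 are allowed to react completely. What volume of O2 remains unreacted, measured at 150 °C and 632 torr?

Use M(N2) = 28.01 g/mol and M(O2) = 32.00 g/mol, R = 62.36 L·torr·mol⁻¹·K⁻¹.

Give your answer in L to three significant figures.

n(N2) = 479 / 28.01 = 17.10 mol
n(O2) = 755 / 32.00 = 23.59 mol
For 17.10 mol N2, stoichiometry requires (1/1) × 17.10 = 17.10 mol O2; 23.59 mol is available, so N2 is limiting.
n(O2) consumed = (1/1) × 17.10 = 17.10 mol; remaining = 23.59 − 17.10 = 6.490 mol
V(O2) = nRT/P = 6.490 × 62.36 × 423.15 / 632 = 271.0 L

271 L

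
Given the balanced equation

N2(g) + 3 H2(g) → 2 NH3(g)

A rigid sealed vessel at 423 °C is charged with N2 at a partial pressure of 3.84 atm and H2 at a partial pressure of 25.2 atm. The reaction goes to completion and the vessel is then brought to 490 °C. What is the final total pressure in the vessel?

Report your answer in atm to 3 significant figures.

23.4 atm

At constant V, partial pressures at 423 °C are proportional to moles, so apply stoichiometry directly to pressures.
P(H2) required for 3.84 atm of N2 = (3/1) × 3.84 = 11.52 atm; available 25.2 atm, so N2 is limiting.
P(H2) remaining = 25.2 − (3/1) × 3.84 = 13.68 atm
P(gaseous products) = (2)/1 × 3.84 = 7.680 atm
P_total at 423 °C = 13.68 + 7.680 = 21.36 atm
Scaling to 490 °C: P = 21.36 × 763.15/696.15 = 23.42 atm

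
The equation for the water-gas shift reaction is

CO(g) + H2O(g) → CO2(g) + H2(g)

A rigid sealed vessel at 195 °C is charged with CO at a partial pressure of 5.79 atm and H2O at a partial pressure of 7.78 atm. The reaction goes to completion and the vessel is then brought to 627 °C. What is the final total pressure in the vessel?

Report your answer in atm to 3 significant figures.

At constant V, partial pressures at 195 °C are proportional to moles, so apply stoichiometry directly to pressures.
P(H2O) required for 5.79 atm of CO = (1/1) × 5.79 = 5.790 atm; available 7.78 atm, so CO is limiting.
P(H2O) remaining = 7.78 − (1/1) × 5.79 = 1.990 atm
P(gaseous products) = (1+1)/1 × 5.79 = 11.58 atm
P_total at 195 °C = 1.990 + 11.58 = 13.57 atm
Scaling to 627 °C: P = 13.57 × 900.15/468.15 = 26.09 atm

26.1 atm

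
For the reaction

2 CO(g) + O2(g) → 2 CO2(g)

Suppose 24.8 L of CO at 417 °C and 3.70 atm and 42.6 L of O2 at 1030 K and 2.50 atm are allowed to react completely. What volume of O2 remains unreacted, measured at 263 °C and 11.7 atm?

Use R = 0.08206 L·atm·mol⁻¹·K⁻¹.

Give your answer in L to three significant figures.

n(CO) = PV/RT = (3.70 × 24.8) / (0.08206 × 690.15) = 1.620 mol
n(O2) = PV/RT = (2.50 × 42.6) / (0.08206 × 1030) = 1.260 mol
For 1.620 mol CO, stoichiometry requires (1/2) × 1.620 = 0.8100 mol O2; 1.260 mol is available, so CO is limiting.
n(O2) consumed = (1/2) × 1.620 = 0.8100 mol; remaining = 1.260 − 0.8100 = 0.4500 mol
V(O2) = nRT/P = 0.4500 × 0.08206 × 536.15 / 11.7 = 1.692 L

1.69 L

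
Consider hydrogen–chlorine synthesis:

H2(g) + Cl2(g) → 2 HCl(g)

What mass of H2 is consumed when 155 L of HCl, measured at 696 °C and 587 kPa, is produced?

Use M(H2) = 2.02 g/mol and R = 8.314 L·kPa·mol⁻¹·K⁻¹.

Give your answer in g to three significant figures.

n(HCl) = PV/RT = (587 × 155) / (8.314 × 969.15) = 11.29 mol
n(H2) = (1/2) × 11.29 = 5.645 mol
m(H2) = 5.645 × 2.02 = 11.40 g

11.4 g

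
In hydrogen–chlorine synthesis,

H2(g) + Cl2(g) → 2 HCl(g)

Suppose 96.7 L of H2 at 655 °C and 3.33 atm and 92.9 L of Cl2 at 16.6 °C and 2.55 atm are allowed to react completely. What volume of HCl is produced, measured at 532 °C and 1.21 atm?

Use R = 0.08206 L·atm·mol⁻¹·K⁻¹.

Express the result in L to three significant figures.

462 L

n(H2) = PV/RT = (3.33 × 96.7) / (0.08206 × 928.15) = 4.228 mol
n(Cl2) = PV/RT = (2.55 × 92.9) / (0.08206 × 289.75) = 9.963 mol
For 4.228 mol H2, stoichiometry requires (1/1) × 4.228 = 4.228 mol Cl2; 9.963 mol is available, so H2 is limiting.
n(HCl) = (2/1) × 4.228 = 8.456 mol
V(HCl) = nRT/P = 8.456 × 0.08206 × 805.15 / 1.21 = 461.7 L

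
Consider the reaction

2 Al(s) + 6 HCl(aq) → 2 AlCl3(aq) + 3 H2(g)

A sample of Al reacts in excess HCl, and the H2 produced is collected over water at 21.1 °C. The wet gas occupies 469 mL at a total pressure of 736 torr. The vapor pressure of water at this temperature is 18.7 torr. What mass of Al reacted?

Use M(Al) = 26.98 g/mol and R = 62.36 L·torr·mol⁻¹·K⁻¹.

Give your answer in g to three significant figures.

0.330 g

P(H2) = 736 − 18.7 = 717.3 torr
n(H2) = PV/RT = (717.3 × 0.4690) / (62.36 × 294.25) = 0.01833 mol
n(Al) = (2/3) × 0.01833 = 0.01222 mol
m(Al) = 0.01222 × 26.98 = 0.3297 g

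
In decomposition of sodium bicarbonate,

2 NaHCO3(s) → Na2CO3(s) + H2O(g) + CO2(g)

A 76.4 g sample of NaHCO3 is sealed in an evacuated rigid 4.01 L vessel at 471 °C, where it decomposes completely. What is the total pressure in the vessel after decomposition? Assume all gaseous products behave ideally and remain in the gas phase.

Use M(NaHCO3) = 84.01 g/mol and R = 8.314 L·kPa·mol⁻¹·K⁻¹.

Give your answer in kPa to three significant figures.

1400 kPa

n(NaHCO3) = 76.4 / 84.01 = 0.9094 mol
n(gas produced) = (2/2) × 0.9094 = 0.9094 mol
P = nRT/V = 0.9094 × 8.314 × 744.15 / 4.01 = 1403 kPa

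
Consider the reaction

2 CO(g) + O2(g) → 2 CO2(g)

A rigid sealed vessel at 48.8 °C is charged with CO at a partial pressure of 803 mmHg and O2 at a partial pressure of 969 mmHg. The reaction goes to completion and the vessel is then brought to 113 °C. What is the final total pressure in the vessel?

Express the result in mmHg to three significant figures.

At constant V, partial pressures at 48.8 °C are proportional to moles, so apply stoichiometry directly to pressures.
P(O2) required for 803 mmHg of CO = (1/2) × 803 = 401.5 mmHg; available 969 mmHg, so CO is limiting.
P(O2) remaining = 969 − (1/2) × 803 = 567.5 mmHg
P(gaseous products) = (2)/2 × 803 = 803.0 mmHg
P_total at 48.8 °C = 567.5 + 803.0 = 1370 mmHg
Scaling to 113 °C: P = 1370 × 386.15/321.95 = 1643 mmHg

1640 mmHg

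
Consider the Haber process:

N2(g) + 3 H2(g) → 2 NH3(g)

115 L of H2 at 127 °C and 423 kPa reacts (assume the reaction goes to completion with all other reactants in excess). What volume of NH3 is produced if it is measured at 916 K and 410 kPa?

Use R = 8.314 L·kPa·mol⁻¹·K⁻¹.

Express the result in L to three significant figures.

n(H2) = PV/RT = (423 × 115) / (8.314 × 400.15) = 14.62 mol
n(NH3) = (2/3) × 14.62 = 9.747 mol
V = nRT/P = 9.747 × 8.314 × 916 / 410 = 181.0 L

181 L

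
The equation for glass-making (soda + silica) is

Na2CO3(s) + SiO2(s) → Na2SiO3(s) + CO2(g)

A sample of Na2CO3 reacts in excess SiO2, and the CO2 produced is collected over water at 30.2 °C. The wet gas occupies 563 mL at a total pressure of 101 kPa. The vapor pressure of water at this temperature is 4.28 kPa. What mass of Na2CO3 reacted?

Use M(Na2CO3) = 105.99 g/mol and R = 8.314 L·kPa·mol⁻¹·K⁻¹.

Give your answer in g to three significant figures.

2.29 g

P(CO2) = 101 − 4.28 = 96.72 kPa
n(CO2) = PV/RT = (96.72 × 0.5630) / (8.314 × 303.35) = 0.02159 mol
n(Na2CO3) = (1/1) × 0.02159 = 0.02159 mol
m(Na2CO3) = 0.02159 × 105.99 = 2.288 g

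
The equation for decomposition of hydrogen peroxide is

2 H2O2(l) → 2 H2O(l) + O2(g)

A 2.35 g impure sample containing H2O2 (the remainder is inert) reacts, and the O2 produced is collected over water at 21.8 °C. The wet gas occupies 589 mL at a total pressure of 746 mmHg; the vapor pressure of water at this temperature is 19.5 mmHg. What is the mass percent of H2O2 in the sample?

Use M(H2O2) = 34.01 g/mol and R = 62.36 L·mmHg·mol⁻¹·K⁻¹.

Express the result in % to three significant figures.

67.3 %

P(O2) = 746 − 19.5 = 726.5 mmHg
n(O2) = PV/RT = (726.5 × 0.5890) / (62.36 × 294.95) = 0.02326 mol
n(H2O2) = (2/1) × 0.02326 = 0.04652 mol
m(H2O2) = 0.04652 × 34.01 = 1.582 g
%H2O2 = 1.582 / 2.35 × 100 = 67.32%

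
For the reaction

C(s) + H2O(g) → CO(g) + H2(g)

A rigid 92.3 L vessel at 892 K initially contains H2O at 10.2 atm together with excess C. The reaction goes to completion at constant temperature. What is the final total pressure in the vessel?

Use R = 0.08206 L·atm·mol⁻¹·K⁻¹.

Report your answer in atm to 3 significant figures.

20.4 atm

Rigid vessel, constant T ⇒ P scales with total gas moles (1 → 2).
P_final = (2/1) × 10.2 = 20.40 atm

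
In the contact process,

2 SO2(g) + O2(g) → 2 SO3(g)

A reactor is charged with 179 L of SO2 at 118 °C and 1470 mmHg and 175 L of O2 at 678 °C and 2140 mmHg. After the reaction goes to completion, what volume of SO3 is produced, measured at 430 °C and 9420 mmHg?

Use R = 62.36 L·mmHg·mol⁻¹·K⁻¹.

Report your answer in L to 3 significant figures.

n(SO2) = PV/RT = (1470 × 179) / (62.36 × 391.15) = 10.79 mol
n(O2) = PV/RT = (2140 × 175) / (62.36 × 951.15) = 6.314 mol
For 10.79 mol SO2, stoichiometry requires (1/2) × 10.79 = 5.395 mol O2; 6.314 mol is available, so SO2 is limiting.
n(SO3) = (2/2) × 10.79 = 10.79 mol
V(SO3) = nRT/P = 10.79 × 62.36 × 703.15 / 9420 = 50.23 L

50.2 L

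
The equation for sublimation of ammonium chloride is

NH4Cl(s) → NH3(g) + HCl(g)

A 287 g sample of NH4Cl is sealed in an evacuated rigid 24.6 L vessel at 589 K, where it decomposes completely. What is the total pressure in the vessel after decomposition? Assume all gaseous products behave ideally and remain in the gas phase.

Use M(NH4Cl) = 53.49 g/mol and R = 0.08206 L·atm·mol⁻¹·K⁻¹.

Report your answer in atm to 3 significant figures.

n(NH4Cl) = 287 / 53.49 = 5.365 mol
n(gas produced) = (2/1) × 5.365 = 10.73 mol
P = nRT/V = 10.73 × 0.08206 × 589 / 24.6 = 21.08 atm

21.1 atm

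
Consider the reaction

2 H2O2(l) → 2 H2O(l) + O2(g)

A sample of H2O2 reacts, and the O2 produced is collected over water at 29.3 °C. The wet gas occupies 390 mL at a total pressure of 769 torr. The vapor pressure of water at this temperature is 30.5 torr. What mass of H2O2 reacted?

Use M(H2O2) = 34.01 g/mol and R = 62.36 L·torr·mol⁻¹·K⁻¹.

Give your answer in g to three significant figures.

P(O2) = 769 − 30.5 = 738.5 torr
n(O2) = PV/RT = (738.5 × 0.3900) / (62.36 × 302.45) = 0.01527 mol
n(H2O2) = (2/1) × 0.01527 = 0.03054 mol
m(H2O2) = 0.03054 × 34.01 = 1.039 g

1.04 g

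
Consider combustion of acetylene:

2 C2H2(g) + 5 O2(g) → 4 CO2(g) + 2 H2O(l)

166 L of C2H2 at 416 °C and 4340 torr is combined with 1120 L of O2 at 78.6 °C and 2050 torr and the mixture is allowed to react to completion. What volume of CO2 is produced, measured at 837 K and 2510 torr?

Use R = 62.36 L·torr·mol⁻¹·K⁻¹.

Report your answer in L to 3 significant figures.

n(C2H2) = PV/RT = (4340 × 166) / (62.36 × 689.15) = 16.76 mol
n(O2) = PV/RT = (2050 × 1120) / (62.36 × 351.75) = 104.7 mol
For 16.76 mol C2H2, stoichiometry requires (5/2) × 16.76 = 41.90 mol O2; 104.7 mol is available, so C2H2 is limiting.
n(CO2) = (4/2) × 16.76 = 33.52 mol
V(CO2) = nRT/P = 33.52 × 62.36 × 837 / 2510 = 697.0 L

697 L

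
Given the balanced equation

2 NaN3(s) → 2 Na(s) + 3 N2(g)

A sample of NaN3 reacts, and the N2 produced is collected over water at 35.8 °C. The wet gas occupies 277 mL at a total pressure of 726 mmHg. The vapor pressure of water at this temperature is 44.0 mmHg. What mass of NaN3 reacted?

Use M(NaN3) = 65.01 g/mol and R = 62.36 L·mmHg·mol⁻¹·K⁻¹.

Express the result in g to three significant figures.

P(N2) = 726 − 44.0 = 682.0 mmHg
n(N2) = PV/RT = (682.0 × 0.2770) / (62.36 × 308.95) = 0.009806 mol
n(NaN3) = (2/3) × 0.009806 = 0.006537 mol
m(NaN3) = 0.006537 × 65.01 = 0.4250 g

0.425 g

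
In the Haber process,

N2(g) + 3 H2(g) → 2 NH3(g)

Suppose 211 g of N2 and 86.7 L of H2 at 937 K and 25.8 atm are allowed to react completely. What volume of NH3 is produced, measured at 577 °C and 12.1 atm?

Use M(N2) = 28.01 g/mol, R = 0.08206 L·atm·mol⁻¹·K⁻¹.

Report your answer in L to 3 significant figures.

86.9 L

n(N2) = 211 / 28.01 = 7.533 mol
n(H2) = PV/RT = (25.8 × 86.7) / (0.08206 × 937) = 29.09 mol
For 7.533 mol N2, stoichiometry requires (3/1) × 7.533 = 22.60 mol H2; 29.09 mol is available, so N2 is limiting.
n(NH3) = (2/1) × 7.533 = 15.07 mol
V(NH3) = nRT/P = 15.07 × 0.08206 × 850.15 / 12.1 = 86.89 L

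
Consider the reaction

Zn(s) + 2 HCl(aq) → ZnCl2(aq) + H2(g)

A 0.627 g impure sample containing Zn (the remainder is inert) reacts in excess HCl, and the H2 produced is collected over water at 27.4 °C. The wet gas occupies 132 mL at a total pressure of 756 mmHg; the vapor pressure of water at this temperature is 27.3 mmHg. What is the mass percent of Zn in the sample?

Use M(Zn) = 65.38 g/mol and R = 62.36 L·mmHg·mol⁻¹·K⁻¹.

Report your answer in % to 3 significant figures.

P(H2) = 756 − 27.3 = 728.7 mmHg
n(H2) = PV/RT = (728.7 × 0.1320) / (62.36 × 300.55) = 0.005132 mol
n(Zn) = (1/1) × 0.005132 = 0.005132 mol
m(Zn) = 0.005132 × 65.38 = 0.3355 g
%Zn = 0.3355 / 0.627 × 100 = 53.51%

53.5 %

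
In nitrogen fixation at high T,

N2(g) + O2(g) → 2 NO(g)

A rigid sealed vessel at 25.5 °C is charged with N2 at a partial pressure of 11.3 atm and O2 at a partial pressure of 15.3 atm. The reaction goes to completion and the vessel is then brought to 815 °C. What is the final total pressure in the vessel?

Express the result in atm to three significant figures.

With V and T fixed, P_i ∝ n_i, so the mole ratios apply directly to partial pressures at 25.5 °C.
P(O2) required for 11.3 atm of N2 = (1/1) × 11.3 = 11.30 atm; available 15.3 atm, so N2 is limiting.
P(O2) remaining = 15.3 − (1/1) × 11.3 = 4.000 atm
P(gaseous products) = (2)/1 × 11.3 = 22.60 atm
P_total at 25.5 °C = 4.000 + 22.60 = 26.60 atm
Scaling to 815 °C: P = 26.60 × 1088.15/298.65 = 96.92 atm

96.9 atm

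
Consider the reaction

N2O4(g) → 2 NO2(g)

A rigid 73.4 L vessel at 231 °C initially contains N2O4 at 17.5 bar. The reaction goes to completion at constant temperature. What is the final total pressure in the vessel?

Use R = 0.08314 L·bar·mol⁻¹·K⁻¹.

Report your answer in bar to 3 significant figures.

At constant T and V, P ∝ n(gas): 1 mol gas → 2 mol gas.
P_final = (2/1) × 17.5 = 35.00 bar

35.0 bar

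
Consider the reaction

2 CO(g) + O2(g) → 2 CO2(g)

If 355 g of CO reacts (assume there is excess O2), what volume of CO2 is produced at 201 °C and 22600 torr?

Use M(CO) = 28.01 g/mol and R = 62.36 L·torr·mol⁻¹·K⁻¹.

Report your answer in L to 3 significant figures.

n(CO) = 355.0 / 28.01 = 12.67 mol
n(CO2) = (2/2) × 12.67 = 12.67 mol
V = nRT/P = 12.67 × 62.36 × 474.15 / 22600 = 16.58 L

16.6 L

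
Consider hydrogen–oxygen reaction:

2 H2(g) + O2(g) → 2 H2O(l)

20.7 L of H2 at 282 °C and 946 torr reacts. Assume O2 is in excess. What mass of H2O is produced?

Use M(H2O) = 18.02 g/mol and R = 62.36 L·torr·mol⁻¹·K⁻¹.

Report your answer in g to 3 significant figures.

n(H2) = PV/RT = (946 × 20.7) / (62.36 × 555.15) = 0.5656 mol
n(H2O) = (2/2) × 0.5656 = 0.5656 mol
m(H2O) = 0.5656 × 18.02 = 10.19 g

10.2 g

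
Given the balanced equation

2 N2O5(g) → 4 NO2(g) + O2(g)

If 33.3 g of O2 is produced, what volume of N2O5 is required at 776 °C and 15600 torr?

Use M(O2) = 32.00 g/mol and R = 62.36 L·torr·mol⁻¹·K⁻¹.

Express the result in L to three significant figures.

8.73 L

n(O2) = 33.30 / 32.00 = 1.041 mol
n(N2O5) = (2/1) × 1.041 = 2.082 mol
V = nRT/P = 2.082 × 62.36 × 1049.15 / 15600 = 8.732 L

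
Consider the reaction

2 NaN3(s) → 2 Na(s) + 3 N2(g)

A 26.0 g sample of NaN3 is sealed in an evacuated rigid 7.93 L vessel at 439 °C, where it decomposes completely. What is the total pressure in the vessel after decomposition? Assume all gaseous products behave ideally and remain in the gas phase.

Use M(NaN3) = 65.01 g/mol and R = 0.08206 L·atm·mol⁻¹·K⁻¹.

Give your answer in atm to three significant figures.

4.42 atm

n(NaN3) = 26.0 / 65.01 = 0.3999 mol
n(gas produced) = (3/2) × 0.3999 = 0.5998 mol
P = nRT/V = 0.5998 × 0.08206 × 712.15 / 7.93 = 4.420 atm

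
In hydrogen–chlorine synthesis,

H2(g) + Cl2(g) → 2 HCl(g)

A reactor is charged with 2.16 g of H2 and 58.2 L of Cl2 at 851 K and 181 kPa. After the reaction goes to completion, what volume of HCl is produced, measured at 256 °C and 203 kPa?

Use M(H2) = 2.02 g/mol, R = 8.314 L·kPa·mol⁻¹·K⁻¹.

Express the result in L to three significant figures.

46.3 L

n(H2) = 2.16 / 2.02 = 1.069 mol
n(Cl2) = PV/RT = (181 × 58.2) / (8.314 × 851) = 1.489 mol
For 1.069 mol H2, stoichiometry requires (1/1) × 1.069 = 1.069 mol Cl2; 1.489 mol is available, so H2 is limiting.
n(HCl) = (2/1) × 1.069 = 2.138 mol
V(HCl) = nRT/P = 2.138 × 8.314 × 529.15 / 203 = 46.33 L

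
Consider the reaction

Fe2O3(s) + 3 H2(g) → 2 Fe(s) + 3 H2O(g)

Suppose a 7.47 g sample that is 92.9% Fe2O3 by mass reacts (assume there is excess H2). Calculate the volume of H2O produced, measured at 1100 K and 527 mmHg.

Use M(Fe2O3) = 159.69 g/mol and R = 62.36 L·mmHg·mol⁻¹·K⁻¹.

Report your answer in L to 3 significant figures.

17.0 L

mass of Fe2O3 = 7.47 × 92.9/100 = 6.940 g
n(Fe2O3) = 6.940 / 159.69 = 0.04346 mol
n(H2O) = (3/1) × 0.04346 = 0.1304 mol
V = nRT/P = 0.1304 × 62.36 × 1100 / 527 = 16.97 L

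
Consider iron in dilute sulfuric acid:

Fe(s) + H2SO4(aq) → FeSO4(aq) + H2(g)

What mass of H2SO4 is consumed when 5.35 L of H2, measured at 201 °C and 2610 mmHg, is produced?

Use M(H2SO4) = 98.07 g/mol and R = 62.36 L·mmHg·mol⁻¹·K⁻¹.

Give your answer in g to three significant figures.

n(H2) = PV/RT = (2610 × 5.35) / (62.36 × 474.15) = 0.4723 mol
n(H2SO4) = (1/1) × 0.4723 = 0.4723 mol
m(H2SO4) = 0.4723 × 98.07 = 46.32 g

46.3 g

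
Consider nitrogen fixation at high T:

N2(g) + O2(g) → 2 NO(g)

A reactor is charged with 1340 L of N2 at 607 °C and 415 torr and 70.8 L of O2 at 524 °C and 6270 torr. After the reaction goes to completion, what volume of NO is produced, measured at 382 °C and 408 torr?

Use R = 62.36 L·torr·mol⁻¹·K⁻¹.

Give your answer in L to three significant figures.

n(N2) = PV/RT = (415 × 1340) / (62.36 × 880.15) = 10.13 mol
n(O2) = PV/RT = (6270 × 70.8) / (62.36 × 797.15) = 8.930 mol
For 10.13 mol N2, stoichiometry requires (1/1) × 10.13 = 10.13 mol O2; 8.930 mol is available, so O2 is limiting.
n(NO) = (2/1) × 8.930 = 17.86 mol
V(NO) = nRT/P = 17.86 × 62.36 × 655.15 / 408 = 1788 L

1790 L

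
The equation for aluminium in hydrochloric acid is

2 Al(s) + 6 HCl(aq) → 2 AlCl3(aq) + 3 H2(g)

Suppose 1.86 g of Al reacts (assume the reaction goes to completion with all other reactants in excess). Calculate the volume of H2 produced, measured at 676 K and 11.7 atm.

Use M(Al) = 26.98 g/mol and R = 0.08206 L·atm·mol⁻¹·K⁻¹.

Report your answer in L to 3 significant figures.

0.490 L

n(Al) = 1.860 / 26.98 = 0.06894 mol
n(H2) = (3/2) × 0.06894 = 0.1034 mol
V = nRT/P = 0.1034 × 0.08206 × 676 / 11.7 = 0.4902 L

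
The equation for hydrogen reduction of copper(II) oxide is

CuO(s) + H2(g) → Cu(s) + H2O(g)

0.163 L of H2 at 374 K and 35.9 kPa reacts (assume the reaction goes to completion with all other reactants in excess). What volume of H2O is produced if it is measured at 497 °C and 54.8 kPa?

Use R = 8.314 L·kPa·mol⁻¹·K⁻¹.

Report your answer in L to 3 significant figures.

0.220 L

n(H2) = PV/RT = (35.9 × 0.163) / (8.314 × 374) = 0.001882 mol
n(H2O) = (1/1) × 0.001882 = 0.001882 mol
V = nRT/P = 0.001882 × 8.314 × 770.15 / 54.8 = 0.2199 L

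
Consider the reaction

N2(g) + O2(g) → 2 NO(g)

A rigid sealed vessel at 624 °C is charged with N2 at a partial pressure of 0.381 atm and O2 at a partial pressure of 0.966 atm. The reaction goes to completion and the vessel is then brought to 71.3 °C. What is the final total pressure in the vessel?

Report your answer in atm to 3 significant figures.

Because the vessel is rigid and T is held at 624 °C, work the stoichiometry in partial pressures (P_i = n_iRT/V).
P(O2) required for 0.381 atm of N2 = (1/1) × 0.381 = 0.3810 atm; available 0.966 atm, so N2 is limiting.
P(O2) remaining = 0.966 − (1/1) × 0.381 = 0.5850 atm
P(gaseous products) = (2)/1 × 0.381 = 0.7620 atm
P_total at 624 °C = 0.5850 + 0.7620 = 1.347 atm
Scaling to 71.3 °C: P = 1.347 × 344.45/897.15 = 0.5172 atm

0.517 atm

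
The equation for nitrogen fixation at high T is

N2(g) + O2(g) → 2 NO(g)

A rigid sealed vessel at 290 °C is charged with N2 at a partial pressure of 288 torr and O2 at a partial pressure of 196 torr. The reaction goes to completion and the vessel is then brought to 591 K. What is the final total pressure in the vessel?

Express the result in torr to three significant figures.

508 torr

At constant V, partial pressures at 290 °C are proportional to moles, so apply stoichiometry directly to pressures.
P(O2) required for 288 torr of N2 = (1/1) × 288 = 288.0 torr; available 196 torr, so O2 is limiting.
P(N2) remaining = 288 − (1/1) × 196 = 92.00 torr
P(gaseous products) = (2)/1 × 196 = 392.0 torr
P_total at 290 °C = 92.00 + 392.0 = 484.0 torr
Scaling to 591 K: P = 484.0 × 591/563.15 = 507.9 torr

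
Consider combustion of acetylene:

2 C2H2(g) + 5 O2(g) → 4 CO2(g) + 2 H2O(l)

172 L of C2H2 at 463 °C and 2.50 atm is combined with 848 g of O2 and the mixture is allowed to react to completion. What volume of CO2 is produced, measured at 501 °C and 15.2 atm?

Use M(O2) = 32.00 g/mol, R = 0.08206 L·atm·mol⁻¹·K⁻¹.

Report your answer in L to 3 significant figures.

n(C2H2) = PV/RT = (2.50 × 172) / (0.08206 × 736.15) = 7.118 mol
n(O2) = 848 / 32.00 = 26.50 mol
For 7.118 mol C2H2, stoichiometry requires (5/2) × 7.118 = 17.80 mol O2; 26.50 mol is available, so C2H2 is limiting.
n(CO2) = (4/2) × 7.118 = 14.24 mol
V(CO2) = nRT/P = 14.24 × 0.08206 × 774.15 / 15.2 = 59.51 L

59.5 L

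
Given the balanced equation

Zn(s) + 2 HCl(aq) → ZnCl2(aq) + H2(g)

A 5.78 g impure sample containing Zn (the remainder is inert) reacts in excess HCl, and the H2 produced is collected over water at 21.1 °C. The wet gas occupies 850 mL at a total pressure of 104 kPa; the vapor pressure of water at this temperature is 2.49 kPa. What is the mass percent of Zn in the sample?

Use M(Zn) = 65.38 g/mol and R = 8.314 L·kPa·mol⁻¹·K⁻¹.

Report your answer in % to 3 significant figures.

39.9 %

P(H2) = 104 − 2.49 = 101.5 kPa
n(H2) = PV/RT = (101.5 × 0.8500) / (8.314 × 294.25) = 0.03527 mol
n(Zn) = (1/1) × 0.03527 = 0.03527 mol
m(Zn) = 0.03527 × 65.38 = 2.306 g
%Zn = 2.306 / 5.78 × 100 = 39.90%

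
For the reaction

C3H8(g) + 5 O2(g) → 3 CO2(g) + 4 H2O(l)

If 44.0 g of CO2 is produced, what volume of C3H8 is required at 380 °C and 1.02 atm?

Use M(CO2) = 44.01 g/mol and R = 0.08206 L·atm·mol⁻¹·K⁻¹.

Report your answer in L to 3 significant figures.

n(CO2) = 44.00 / 44.01 = 0.9998 mol
n(C3H8) = (1/3) × 0.9998 = 0.3333 mol
V = nRT/P = 0.3333 × 0.08206 × 653.15 / 1.02 = 17.51 L

17.5 L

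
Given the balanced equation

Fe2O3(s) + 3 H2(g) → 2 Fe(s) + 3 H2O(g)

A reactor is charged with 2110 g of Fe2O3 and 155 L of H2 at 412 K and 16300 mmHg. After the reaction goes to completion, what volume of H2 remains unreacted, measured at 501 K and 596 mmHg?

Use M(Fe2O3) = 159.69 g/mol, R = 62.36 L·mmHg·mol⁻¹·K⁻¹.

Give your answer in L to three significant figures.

n(Fe2O3) = 2110 / 159.69 = 13.21 mol
n(H2) = PV/RT = (16300 × 155) / (62.36 × 412) = 98.34 mol
For 13.21 mol Fe2O3, stoichiometry requires (3/1) × 13.21 = 39.63 mol H2; 98.34 mol is available, so Fe2O3 is limiting.
n(H2) consumed = (3/1) × 13.21 = 39.63 mol; remaining = 98.34 − 39.63 = 58.71 mol
V(H2) = nRT/P = 58.71 × 62.36 × 501 / 596 = 3078 L

3080 L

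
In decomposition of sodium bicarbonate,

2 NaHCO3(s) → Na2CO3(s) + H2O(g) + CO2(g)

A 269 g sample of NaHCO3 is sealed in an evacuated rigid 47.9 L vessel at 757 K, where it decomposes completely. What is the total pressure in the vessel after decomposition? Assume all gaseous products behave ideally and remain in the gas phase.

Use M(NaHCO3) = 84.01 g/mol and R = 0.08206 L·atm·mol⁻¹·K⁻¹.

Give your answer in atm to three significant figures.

4.15 atm

n(NaHCO3) = 269 / 84.01 = 3.202 mol
n(gas produced) = (2/2) × 3.202 = 3.202 mol
P = nRT/V = 3.202 × 0.08206 × 757 / 47.9 = 4.153 atm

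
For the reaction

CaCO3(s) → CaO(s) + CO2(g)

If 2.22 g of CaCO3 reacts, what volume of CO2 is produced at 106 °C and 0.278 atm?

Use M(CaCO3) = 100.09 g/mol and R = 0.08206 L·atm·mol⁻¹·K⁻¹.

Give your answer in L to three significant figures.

n(CaCO3) = 2.220 / 100.09 = 0.02218 mol
n(CO2) = (1/1) × 0.02218 = 0.02218 mol
V = nRT/P = 0.02218 × 0.08206 × 379.15 / 0.278 = 2.482 L

2.48 L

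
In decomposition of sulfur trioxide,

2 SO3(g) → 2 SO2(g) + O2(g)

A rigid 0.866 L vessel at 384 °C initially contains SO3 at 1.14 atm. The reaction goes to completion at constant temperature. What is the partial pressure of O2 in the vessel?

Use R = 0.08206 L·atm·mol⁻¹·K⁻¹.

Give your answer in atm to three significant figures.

0.570 atm

n(SO3)₀ = PV/RT = (1.14 × 0.866) / (0.08206 × 657.15) = 0.01831 mol
n(O2) = (1/2) × 0.01831 = 0.009155 mol
P(O2) = nRT/V = 0.009155 × 0.08206 × 657.15 / 0.866 = 0.5701 atm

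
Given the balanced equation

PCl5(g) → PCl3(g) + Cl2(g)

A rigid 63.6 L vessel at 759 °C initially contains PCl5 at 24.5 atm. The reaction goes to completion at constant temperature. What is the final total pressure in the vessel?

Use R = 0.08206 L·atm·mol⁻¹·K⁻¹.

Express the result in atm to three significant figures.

Since T and V are fixed, P_final/P_initial = n_final/n_initial = 2/1.
P_final = (2/1) × 24.5 = 49.00 atm

49.0 atm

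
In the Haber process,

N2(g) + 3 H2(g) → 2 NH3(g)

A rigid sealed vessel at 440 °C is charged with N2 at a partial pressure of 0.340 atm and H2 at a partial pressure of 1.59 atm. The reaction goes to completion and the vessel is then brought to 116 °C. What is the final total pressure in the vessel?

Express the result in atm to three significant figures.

Because the vessel is rigid and T is held at 440 °C, work the stoichiometry in partial pressures (P_i = n_iRT/V).
P(H2) required for 0.340 atm of N2 = (3/1) × 0.340 = 1.020 atm; available 1.59 atm, so N2 is limiting.
P(H2) remaining = 1.59 − (3/1) × 0.340 = 0.5700 atm
P(gaseous products) = (2)/1 × 0.340 = 0.6800 atm
P_total at 440 °C = 0.5700 + 0.6800 = 1.250 atm
Scaling to 116 °C: P = 1.250 × 389.15/713.15 = 0.6821 atm

0.682 atm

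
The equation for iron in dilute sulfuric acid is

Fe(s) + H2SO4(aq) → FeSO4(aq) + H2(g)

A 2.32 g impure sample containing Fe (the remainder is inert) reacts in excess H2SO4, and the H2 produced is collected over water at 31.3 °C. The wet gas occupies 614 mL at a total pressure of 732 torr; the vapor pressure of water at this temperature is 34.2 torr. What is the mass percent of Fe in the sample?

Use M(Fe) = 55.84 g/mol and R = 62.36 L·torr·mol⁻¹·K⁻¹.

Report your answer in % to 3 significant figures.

P(H2) = 732 − 34.2 = 697.8 torr
n(H2) = PV/RT = (697.8 × 0.6140) / (62.36 × 304.45) = 0.02257 mol
n(Fe) = (1/1) × 0.02257 = 0.02257 mol
m(Fe) = 0.02257 × 55.84 = 1.260 g
%Fe = 1.260 / 2.32 × 100 = 54.31%

54.3 %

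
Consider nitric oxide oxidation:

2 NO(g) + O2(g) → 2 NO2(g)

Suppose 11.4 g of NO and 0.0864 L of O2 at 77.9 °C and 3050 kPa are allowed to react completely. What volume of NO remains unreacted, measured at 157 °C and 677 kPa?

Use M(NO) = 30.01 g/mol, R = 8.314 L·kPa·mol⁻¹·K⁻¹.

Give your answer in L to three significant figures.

n(NO) = 11.4 / 30.01 = 0.3799 mol
n(O2) = PV/RT = (3050 × 0.0864) / (8.314 × 351.05) = 0.09029 mol
For 0.3799 mol NO, stoichiometry requires (1/2) × 0.3799 = 0.1900 mol O2; 0.09029 mol is available, so O2 is limiting.
n(NO) consumed = (2/1) × 0.09029 = 0.1806 mol; remaining = 0.3799 − 0.1806 = 0.1993 mol
V(NO) = nRT/P = 0.1993 × 8.314 × 430.15 / 677 = 1.053 L

1.05 L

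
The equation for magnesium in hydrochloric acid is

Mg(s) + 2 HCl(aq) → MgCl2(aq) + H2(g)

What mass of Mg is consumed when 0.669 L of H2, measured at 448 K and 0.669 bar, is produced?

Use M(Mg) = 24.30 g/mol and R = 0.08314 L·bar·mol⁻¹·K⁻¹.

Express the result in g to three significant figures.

n(H2) = PV/RT = (0.669 × 0.669) / (0.08314 × 448) = 0.01202 mol
n(Mg) = (1/1) × 0.01202 = 0.01202 mol
m(Mg) = 0.01202 × 24.30 = 0.2921 g

0.292 g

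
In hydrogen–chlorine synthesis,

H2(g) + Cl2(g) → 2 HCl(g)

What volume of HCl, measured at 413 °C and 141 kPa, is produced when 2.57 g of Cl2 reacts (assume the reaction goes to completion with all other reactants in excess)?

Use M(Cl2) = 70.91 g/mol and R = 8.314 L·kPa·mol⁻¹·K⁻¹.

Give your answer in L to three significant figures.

2.93 L

n(Cl2) = 2.570 / 70.91 = 0.03624 mol
n(HCl) = (2/1) × 0.03624 = 0.07248 mol
V = nRT/P = 0.07248 × 8.314 × 686.15 / 141 = 2.932 L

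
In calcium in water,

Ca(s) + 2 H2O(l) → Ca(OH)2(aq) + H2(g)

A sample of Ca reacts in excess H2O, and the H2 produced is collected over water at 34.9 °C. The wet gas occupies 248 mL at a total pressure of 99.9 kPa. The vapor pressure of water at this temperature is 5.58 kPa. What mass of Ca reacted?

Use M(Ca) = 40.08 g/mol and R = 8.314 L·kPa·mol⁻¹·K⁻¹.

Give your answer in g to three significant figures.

0.366 g

P(H2) = 99.9 − 5.58 = 94.32 kPa
n(H2) = PV/RT = (94.32 × 0.2480) / (8.314 × 308.05) = 0.009133 mol
n(Ca) = (1/1) × 0.009133 = 0.009133 mol
m(Ca) = 0.009133 × 40.08 = 0.3661 g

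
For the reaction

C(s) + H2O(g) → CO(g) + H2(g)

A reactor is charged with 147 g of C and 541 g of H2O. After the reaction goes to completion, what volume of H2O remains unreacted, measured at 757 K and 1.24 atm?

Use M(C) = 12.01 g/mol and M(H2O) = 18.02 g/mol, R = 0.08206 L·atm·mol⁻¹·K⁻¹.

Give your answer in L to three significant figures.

891 L

n(C) = 147 / 12.01 = 12.24 mol
n(H2O) = 541 / 18.02 = 30.02 mol
For 12.24 mol C, stoichiometry requires (1/1) × 12.24 = 12.24 mol H2O; 30.02 mol is available, so C is limiting.
n(H2O) consumed = (1/1) × 12.24 = 12.24 mol; remaining = 30.02 − 12.24 = 17.78 mol
V(H2O) = nRT/P = 17.78 × 0.08206 × 757 / 1.24 = 890.7 L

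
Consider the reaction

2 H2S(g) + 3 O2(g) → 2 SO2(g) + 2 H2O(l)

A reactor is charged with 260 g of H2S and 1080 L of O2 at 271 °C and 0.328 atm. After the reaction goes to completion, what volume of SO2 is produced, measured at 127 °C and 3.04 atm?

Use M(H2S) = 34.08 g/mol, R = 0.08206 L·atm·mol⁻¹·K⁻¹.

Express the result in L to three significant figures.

n(H2S) = 260 / 34.08 = 7.629 mol
n(O2) = PV/RT = (0.328 × 1080) / (0.08206 × 544.15) = 7.933 mol
For 7.629 mol H2S, stoichiometry requires (3/2) × 7.629 = 11.44 mol O2; 7.933 mol is available, so O2 is limiting.
n(SO2) = (2/3) × 7.933 = 5.289 mol
V(SO2) = nRT/P = 5.289 × 0.08206 × 400.15 / 3.04 = 57.13 L

57.1 L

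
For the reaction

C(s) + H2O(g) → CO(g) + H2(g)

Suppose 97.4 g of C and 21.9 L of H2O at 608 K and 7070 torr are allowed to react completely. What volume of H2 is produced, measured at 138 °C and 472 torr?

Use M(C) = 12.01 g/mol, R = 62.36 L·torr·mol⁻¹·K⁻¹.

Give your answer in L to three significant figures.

n(C) = 97.4 / 12.01 = 8.110 mol
n(H2O) = PV/RT = (7070 × 21.9) / (62.36 × 608) = 4.084 mol
For 8.110 mol C, stoichiometry requires (1/1) × 8.110 = 8.110 mol H2O; 4.084 mol is available, so H2O is limiting.
n(H2) = (1/1) × 4.084 = 4.084 mol
V(H2) = nRT/P = 4.084 × 62.36 × 411.15 / 472 = 221.8 L

222 L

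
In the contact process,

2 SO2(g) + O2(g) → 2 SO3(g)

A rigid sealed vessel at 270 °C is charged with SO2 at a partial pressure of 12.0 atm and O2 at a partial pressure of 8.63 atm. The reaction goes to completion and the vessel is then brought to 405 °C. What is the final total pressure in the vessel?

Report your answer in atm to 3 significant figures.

At constant V, partial pressures at 270 °C are proportional to moles, so apply stoichiometry directly to pressures.
P(O2) required for 12.0 atm of SO2 = (1/2) × 12.0 = 6.000 atm; available 8.63 atm, so SO2 is limiting.
P(O2) remaining = 8.63 − (1/2) × 12.0 = 2.630 atm
P(gaseous products) = (2)/2 × 12.0 = 12.00 atm
P_total at 270 °C = 2.630 + 12.00 = 14.63 atm
Scaling to 405 °C: P = 14.63 × 678.15/543.15 = 18.27 atm

18.3 atm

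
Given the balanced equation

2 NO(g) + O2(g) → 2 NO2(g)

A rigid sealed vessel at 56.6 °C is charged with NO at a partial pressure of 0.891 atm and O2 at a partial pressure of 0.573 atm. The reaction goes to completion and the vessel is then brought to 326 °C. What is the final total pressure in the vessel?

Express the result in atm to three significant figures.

1.85 atm

With V and T fixed, P_i ∝ n_i, so the mole ratios apply directly to partial pressures at 56.6 °C.
P(O2) required for 0.891 atm of NO = (1/2) × 0.891 = 0.4455 atm; available 0.573 atm, so NO is limiting.
P(O2) remaining = 0.573 − (1/2) × 0.891 = 0.1275 atm
P(gaseous products) = (2)/2 × 0.891 = 0.8910 atm
P_total at 56.6 °C = 0.1275 + 0.8910 = 1.018 atm
Scaling to 326 °C: P = 1.018 × 599.15/329.75 = 1.850 atm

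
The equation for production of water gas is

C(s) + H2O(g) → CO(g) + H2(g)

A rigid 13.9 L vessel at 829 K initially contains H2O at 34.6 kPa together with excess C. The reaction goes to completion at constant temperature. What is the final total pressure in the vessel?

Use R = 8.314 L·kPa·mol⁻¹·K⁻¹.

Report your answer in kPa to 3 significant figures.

Since T and V are fixed, P_final/P_initial = n_final/n_initial = 2/1.
P_final = (2/1) × 34.6 = 69.20 kPa

69.2 kPa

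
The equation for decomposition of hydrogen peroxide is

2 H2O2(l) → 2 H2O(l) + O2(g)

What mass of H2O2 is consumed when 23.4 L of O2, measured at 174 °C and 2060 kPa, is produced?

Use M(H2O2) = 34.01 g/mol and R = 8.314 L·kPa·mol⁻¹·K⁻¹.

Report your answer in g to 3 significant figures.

n(O2) = PV/RT = (2060 × 23.4) / (8.314 × 447.15) = 12.97 mol
n(H2O2) = (2/1) × 12.97 = 25.94 mol
m(H2O2) = 25.94 × 34.01 = 882.2 g

882 g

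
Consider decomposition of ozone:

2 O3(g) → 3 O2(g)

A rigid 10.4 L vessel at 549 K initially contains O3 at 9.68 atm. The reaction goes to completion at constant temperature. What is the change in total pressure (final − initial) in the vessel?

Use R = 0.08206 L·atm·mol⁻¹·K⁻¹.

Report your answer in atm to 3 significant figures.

4.84 atm

At constant T and V, P ∝ n(gas): 2 mol gas → 3 mol gas.
P_final = (3/2) × 9.68 = 14.52 atm; ΔP = 14.52 − 9.68 = 4.840 atm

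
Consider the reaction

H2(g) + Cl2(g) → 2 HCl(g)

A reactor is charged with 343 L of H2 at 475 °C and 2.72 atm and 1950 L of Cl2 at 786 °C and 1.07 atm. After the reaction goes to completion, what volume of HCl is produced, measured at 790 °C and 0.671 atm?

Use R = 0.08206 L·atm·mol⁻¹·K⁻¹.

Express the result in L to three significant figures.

n(H2) = PV/RT = (2.72 × 343) / (0.08206 × 748.15) = 15.20 mol
n(Cl2) = PV/RT = (1.07 × 1950) / (0.08206 × 1059.15) = 24.01 mol
For 15.20 mol H2, stoichiometry requires (1/1) × 15.20 = 15.20 mol Cl2; 24.01 mol is available, so H2 is limiting.
n(HCl) = (2/1) × 15.20 = 30.40 mol
V(HCl) = nRT/P = 30.40 × 0.08206 × 1063.15 / 0.671 = 3953 L

3950 L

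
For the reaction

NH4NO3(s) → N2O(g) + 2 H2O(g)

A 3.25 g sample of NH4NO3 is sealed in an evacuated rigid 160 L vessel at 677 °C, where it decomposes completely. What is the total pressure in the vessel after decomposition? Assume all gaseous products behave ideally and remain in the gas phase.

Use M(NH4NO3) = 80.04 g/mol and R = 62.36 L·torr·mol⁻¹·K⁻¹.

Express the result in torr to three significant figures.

45.1 torr

n(NH4NO3) = 3.25 / 80.04 = 0.04060 mol
n(gas produced) = (3/1) × 0.04060 = 0.1218 mol
P = nRT/V = 0.1218 × 62.36 × 950.15 / 160 = 45.11 torr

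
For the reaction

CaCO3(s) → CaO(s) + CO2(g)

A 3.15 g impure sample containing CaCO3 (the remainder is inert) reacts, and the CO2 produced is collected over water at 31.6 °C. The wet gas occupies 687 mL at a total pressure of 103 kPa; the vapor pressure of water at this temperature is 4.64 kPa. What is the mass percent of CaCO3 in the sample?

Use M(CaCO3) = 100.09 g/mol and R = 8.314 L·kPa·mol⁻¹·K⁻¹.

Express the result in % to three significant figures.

P(CO2) = 103 − 4.64 = 98.36 kPa
n(CO2) = PV/RT = (98.36 × 0.6870) / (8.314 × 304.75) = 0.02667 mol
n(CaCO3) = (1/1) × 0.02667 = 0.02667 mol
m(CaCO3) = 0.02667 × 100.09 = 2.669 g
%CaCO3 = 2.669 / 3.15 × 100 = 84.73%

84.7 %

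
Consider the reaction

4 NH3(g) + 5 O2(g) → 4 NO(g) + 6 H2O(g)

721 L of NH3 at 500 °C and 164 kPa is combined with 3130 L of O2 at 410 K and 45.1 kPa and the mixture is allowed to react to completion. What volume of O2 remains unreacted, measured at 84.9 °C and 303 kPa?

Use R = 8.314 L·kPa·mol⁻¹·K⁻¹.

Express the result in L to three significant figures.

181 L

n(NH3) = PV/RT = (164 × 721) / (8.314 × 773.15) = 18.40 mol
n(O2) = PV/RT = (45.1 × 3130) / (8.314 × 410) = 41.41 mol
For 18.40 mol NH3, stoichiometry requires (5/4) × 18.40 = 23.00 mol O2; 41.41 mol is available, so NH3 is limiting.
n(O2) consumed = (5/4) × 18.40 = 23.00 mol; remaining = 41.41 − 23.00 = 18.41 mol
V(O2) = nRT/P = 18.41 × 8.314 × 358.05 / 303 = 180.9 L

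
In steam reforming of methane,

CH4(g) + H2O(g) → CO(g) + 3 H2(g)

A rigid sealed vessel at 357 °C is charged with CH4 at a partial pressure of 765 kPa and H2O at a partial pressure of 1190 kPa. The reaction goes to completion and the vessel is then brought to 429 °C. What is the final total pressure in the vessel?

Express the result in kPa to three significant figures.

3880 kPa

Because the vessel is rigid and T is held at 357 °C, work the stoichiometry in partial pressures (P_i = n_iRT/V).
P(H2O) required for 765 kPa of CH4 = (1/1) × 765 = 765.0 kPa; available 1190 kPa, so CH4 is limiting.
P(H2O) remaining = 1190 − (1/1) × 765 = 425.0 kPa
P(gaseous products) = (1+3)/1 × 765 = 3060 kPa
P_total at 357 °C = 425.0 + 3060 = 3485 kPa
Scaling to 429 °C: P = 3485 × 702.15/630.15 = 3883 kPa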